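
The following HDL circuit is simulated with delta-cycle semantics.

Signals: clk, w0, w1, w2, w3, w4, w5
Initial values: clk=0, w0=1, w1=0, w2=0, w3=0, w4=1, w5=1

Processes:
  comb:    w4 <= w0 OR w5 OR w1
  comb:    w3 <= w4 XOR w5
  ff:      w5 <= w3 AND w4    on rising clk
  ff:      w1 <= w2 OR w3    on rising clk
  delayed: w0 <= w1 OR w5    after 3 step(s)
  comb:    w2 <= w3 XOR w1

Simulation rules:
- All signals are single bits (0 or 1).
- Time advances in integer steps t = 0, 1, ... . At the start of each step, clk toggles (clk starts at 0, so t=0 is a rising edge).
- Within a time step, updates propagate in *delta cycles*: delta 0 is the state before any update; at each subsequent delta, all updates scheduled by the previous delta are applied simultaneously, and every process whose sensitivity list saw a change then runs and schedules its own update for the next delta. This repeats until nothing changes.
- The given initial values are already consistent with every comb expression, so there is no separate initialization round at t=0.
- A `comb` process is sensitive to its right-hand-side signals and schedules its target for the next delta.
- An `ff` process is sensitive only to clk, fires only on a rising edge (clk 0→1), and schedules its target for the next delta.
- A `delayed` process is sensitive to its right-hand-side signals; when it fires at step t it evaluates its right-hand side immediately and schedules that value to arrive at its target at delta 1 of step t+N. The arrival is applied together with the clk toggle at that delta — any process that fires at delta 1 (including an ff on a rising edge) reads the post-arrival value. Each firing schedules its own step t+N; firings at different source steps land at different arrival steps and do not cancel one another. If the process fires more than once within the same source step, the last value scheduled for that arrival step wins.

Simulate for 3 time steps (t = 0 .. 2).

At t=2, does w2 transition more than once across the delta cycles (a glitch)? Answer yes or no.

t=0 Δ0: w0=1 clk=0 w2=0 w3=0 w4=1 w1=0 w5=1
  Δ1: clk:0→1
  Δ2: w5:1→0
  Δ3: w3:0→1
  Δ4: w2:0→1
  (4Δ to stable)
t=1 Δ0: w0=1 clk=1 w2=1 w3=1 w4=1 w1=0 w5=0
  Δ1: clk:1→0
  (1Δ to stable)
t=2 Δ0: w0=1 clk=0 w2=1 w3=1 w4=1 w1=0 w5=0
  Δ1: clk:0→1
  Δ2: w1:0→1, w5:0→1
  Δ3: w2:1→0, w3:1→0
  Δ4: w2:0→1
  (4Δ to stable)

yes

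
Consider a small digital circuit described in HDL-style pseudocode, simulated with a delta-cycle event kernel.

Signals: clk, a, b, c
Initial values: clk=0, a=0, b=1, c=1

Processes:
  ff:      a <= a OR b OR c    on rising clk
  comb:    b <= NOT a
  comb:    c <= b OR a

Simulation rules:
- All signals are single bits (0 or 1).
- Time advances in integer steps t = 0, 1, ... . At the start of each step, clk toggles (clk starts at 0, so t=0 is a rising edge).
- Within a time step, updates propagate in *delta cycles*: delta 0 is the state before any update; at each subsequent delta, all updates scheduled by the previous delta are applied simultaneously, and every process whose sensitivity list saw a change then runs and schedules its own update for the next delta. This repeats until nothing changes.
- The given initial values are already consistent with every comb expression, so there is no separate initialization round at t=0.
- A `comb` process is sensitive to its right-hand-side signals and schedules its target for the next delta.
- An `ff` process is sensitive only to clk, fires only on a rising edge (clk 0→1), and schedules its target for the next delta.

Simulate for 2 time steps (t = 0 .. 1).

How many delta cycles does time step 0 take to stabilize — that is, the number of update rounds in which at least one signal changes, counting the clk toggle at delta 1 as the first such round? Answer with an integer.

3

t=0 Δ0: b=1 clk=0 c=1 a=0
  Δ1: clk:0→1
  Δ2: a:0→1
  Δ3: b:1→0
  (3Δ to stable)
t=1 Δ0: b=0 clk=1 c=1 a=1
  Δ1: clk:1→0
  (1Δ to stable)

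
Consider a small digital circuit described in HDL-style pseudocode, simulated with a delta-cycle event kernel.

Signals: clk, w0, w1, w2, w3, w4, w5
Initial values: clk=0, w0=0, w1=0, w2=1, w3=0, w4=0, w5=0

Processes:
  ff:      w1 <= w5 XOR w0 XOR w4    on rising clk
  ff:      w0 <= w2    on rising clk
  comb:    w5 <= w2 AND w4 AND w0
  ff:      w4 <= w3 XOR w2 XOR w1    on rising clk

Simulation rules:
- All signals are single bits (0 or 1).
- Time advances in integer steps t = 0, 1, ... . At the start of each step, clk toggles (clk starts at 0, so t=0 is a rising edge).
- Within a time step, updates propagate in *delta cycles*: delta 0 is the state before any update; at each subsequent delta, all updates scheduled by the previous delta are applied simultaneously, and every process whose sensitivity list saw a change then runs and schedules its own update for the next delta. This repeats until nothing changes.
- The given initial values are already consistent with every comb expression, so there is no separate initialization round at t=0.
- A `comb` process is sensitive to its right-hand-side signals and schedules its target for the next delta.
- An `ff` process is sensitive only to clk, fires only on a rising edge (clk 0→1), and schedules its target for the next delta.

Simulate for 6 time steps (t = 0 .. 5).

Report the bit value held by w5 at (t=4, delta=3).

0

t=0 Δ0: w1=0 w4=0 clk=0 w2=1 w5=0 w3=0 w0=0
  Δ1: clk:0→1
  Δ2: w4:0→1, w0:0→1
  Δ3: w5:0→1
  (3Δ to stable)
t=1 Δ0: w1=0 w4=1 clk=1 w2=1 w5=1 w3=0 w0=1
  Δ1: clk:1→0
  (1Δ to stable)
t=2 Δ0: w1=0 w4=1 clk=0 w2=1 w5=1 w3=0 w0=1
  Δ1: clk:0→1
  Δ2: w1:0→1
  (2Δ to stable)
t=3 Δ0: w1=1 w4=1 clk=1 w2=1 w5=1 w3=0 w0=1
  Δ1: clk:1→0
  (1Δ to stable)
t=4 Δ0: w1=1 w4=1 clk=0 w2=1 w5=1 w3=0 w0=1
  Δ1: clk:0→1
  Δ2: w4:1→0
  Δ3: w5:1→0
  (3Δ to stable)
t=5 Δ0: w1=1 w4=0 clk=1 w2=1 w5=0 w3=0 w0=1
  Δ1: clk:1→0
  (1Δ to stable)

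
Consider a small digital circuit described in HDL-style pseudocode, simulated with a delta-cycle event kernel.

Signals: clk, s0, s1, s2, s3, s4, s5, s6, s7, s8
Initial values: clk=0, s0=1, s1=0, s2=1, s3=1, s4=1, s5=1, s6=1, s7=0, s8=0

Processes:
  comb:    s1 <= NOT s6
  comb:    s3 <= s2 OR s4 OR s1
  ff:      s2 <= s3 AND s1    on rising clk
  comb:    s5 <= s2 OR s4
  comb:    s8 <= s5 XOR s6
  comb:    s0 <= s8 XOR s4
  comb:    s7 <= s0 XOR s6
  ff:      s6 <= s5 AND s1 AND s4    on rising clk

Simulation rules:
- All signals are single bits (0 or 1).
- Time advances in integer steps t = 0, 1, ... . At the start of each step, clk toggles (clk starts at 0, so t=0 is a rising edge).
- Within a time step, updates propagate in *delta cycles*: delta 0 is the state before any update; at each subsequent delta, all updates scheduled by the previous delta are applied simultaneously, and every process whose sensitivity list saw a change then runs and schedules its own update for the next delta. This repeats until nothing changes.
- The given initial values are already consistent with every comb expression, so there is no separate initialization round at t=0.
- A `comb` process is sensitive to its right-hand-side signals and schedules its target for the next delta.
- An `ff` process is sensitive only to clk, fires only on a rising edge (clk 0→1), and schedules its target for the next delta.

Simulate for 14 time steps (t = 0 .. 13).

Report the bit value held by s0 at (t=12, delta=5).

0

t0.Δ0 s1=0 s8=0 s5=1 s3=1 s6=1 clk=0 s0=1 s4=1 s7=0 s2=1
t0.Δ1 s1=0 s8=0 s5=1 s3=1 s6=1 clk=1 s0=1 s4=1 s7=0 s2=1
t0.Δ2 s1=0 s8=0 s5=1 s3=1 s6=0 clk=1 s0=1 s4=1 s7=0 s2=0
t0.Δ3 s1=1 s8=1 s5=1 s3=1 s6=0 clk=1 s0=1 s4=1 s7=1 s2=0
t0.Δ4 s1=1 s8=1 s5=1 s3=1 s6=0 clk=1 s0=0 s4=1 s7=1 s2=0
t0.Δ5 s1=1 s8=1 s5=1 s3=1 s6=0 clk=1 s0=0 s4=1 s7=0 s2=0
t1.Δ0 s1=1 s8=1 s5=1 s3=1 s6=0 clk=1 s0=0 s4=1 s7=0 s2=0
t1.Δ1 s1=1 s8=1 s5=1 s3=1 s6=0 clk=0 s0=0 s4=1 s7=0 s2=0
t2.Δ0 s1=1 s8=1 s5=1 s3=1 s6=0 clk=0 s0=0 s4=1 s7=0 s2=0
t2.Δ1 s1=1 s8=1 s5=1 s3=1 s6=0 clk=1 s0=0 s4=1 s7=0 s2=0
t2.Δ2 s1=1 s8=1 s5=1 s3=1 s6=1 clk=1 s0=0 s4=1 s7=0 s2=1
t2.Δ3 s1=0 s8=0 s5=1 s3=1 s6=1 clk=1 s0=0 s4=1 s7=1 s2=1
t2.Δ4 s1=0 s8=0 s5=1 s3=1 s6=1 clk=1 s0=1 s4=1 s7=1 s2=1
t2.Δ5 s1=0 s8=0 s5=1 s3=1 s6=1 clk=1 s0=1 s4=1 s7=0 s2=1
t3.Δ0 s1=0 s8=0 s5=1 s3=1 s6=1 clk=1 s0=1 s4=1 s7=0 s2=1
t3.Δ1 s1=0 s8=0 s5=1 s3=1 s6=1 clk=0 s0=1 s4=1 s7=0 s2=1
t4.Δ0 s1=0 s8=0 s5=1 s3=1 s6=1 clk=0 s0=1 s4=1 s7=0 s2=1
t4.Δ1 s1=0 s8=0 s5=1 s3=1 s6=1 clk=1 s0=1 s4=1 s7=0 s2=1
t4.Δ2 s1=0 s8=0 s5=1 s3=1 s6=0 clk=1 s0=1 s4=1 s7=0 s2=0
t4.Δ3 s1=1 s8=1 s5=1 s3=1 s6=0 clk=1 s0=1 s4=1 s7=1 s2=0
t4.Δ4 s1=1 s8=1 s5=1 s3=1 s6=0 clk=1 s0=0 s4=1 s7=1 s2=0
t4.Δ5 s1=1 s8=1 s5=1 s3=1 s6=0 clk=1 s0=0 s4=1 s7=0 s2=0
t5.Δ0 s1=1 s8=1 s5=1 s3=1 s6=0 clk=1 s0=0 s4=1 s7=0 s2=0
t5.Δ1 s1=1 s8=1 s5=1 s3=1 s6=0 clk=0 s0=0 s4=1 s7=0 s2=0
t6.Δ0 s1=1 s8=1 s5=1 s3=1 s6=0 clk=0 s0=0 s4=1 s7=0 s2=0
t6.Δ1 s1=1 s8=1 s5=1 s3=1 s6=0 clk=1 s0=0 s4=1 s7=0 s2=0
t6.Δ2 s1=1 s8=1 s5=1 s3=1 s6=1 clk=1 s0=0 s4=1 s7=0 s2=1
t6.Δ3 s1=0 s8=0 s5=1 s3=1 s6=1 clk=1 s0=0 s4=1 s7=1 s2=1
t6.Δ4 s1=0 s8=0 s5=1 s3=1 s6=1 clk=1 s0=1 s4=1 s7=1 s2=1
t6.Δ5 s1=0 s8=0 s5=1 s3=1 s6=1 clk=1 s0=1 s4=1 s7=0 s2=1
t7.Δ0 s1=0 s8=0 s5=1 s3=1 s6=1 clk=1 s0=1 s4=1 s7=0 s2=1
t7.Δ1 s1=0 s8=0 s5=1 s3=1 s6=1 clk=0 s0=1 s4=1 s7=0 s2=1
t8.Δ0 s1=0 s8=0 s5=1 s3=1 s6=1 clk=0 s0=1 s4=1 s7=0 s2=1
t8.Δ1 s1=0 s8=0 s5=1 s3=1 s6=1 clk=1 s0=1 s4=1 s7=0 s2=1
t8.Δ2 s1=0 s8=0 s5=1 s3=1 s6=0 clk=1 s0=1 s4=1 s7=0 s2=0
t8.Δ3 s1=1 s8=1 s5=1 s3=1 s6=0 clk=1 s0=1 s4=1 s7=1 s2=0
t8.Δ4 s1=1 s8=1 s5=1 s3=1 s6=0 clk=1 s0=0 s4=1 s7=1 s2=0
t8.Δ5 s1=1 s8=1 s5=1 s3=1 s6=0 clk=1 s0=0 s4=1 s7=0 s2=0
t9.Δ0 s1=1 s8=1 s5=1 s3=1 s6=0 clk=1 s0=0 s4=1 s7=0 s2=0
t9.Δ1 s1=1 s8=1 s5=1 s3=1 s6=0 clk=0 s0=0 s4=1 s7=0 s2=0
t10.Δ0 s1=1 s8=1 s5=1 s3=1 s6=0 clk=0 s0=0 s4=1 s7=0 s2=0
t10.Δ1 s1=1 s8=1 s5=1 s3=1 s6=0 clk=1 s0=0 s4=1 s7=0 s2=0
t10.Δ2 s1=1 s8=1 s5=1 s3=1 s6=1 clk=1 s0=0 s4=1 s7=0 s2=1
t10.Δ3 s1=0 s8=0 s5=1 s3=1 s6=1 clk=1 s0=0 s4=1 s7=1 s2=1
t10.Δ4 s1=0 s8=0 s5=1 s3=1 s6=1 clk=1 s0=1 s4=1 s7=1 s2=1
t10.Δ5 s1=0 s8=0 s5=1 s3=1 s6=1 clk=1 s0=1 s4=1 s7=0 s2=1
t11.Δ0 s1=0 s8=0 s5=1 s3=1 s6=1 clk=1 s0=1 s4=1 s7=0 s2=1
t11.Δ1 s1=0 s8=0 s5=1 s3=1 s6=1 clk=0 s0=1 s4=1 s7=0 s2=1
t12.Δ0 s1=0 s8=0 s5=1 s3=1 s6=1 clk=0 s0=1 s4=1 s7=0 s2=1
t12.Δ1 s1=0 s8=0 s5=1 s3=1 s6=1 clk=1 s0=1 s4=1 s7=0 s2=1
t12.Δ2 s1=0 s8=0 s5=1 s3=1 s6=0 clk=1 s0=1 s4=1 s7=0 s2=0
t12.Δ3 s1=1 s8=1 s5=1 s3=1 s6=0 clk=1 s0=1 s4=1 s7=1 s2=0
t12.Δ4 s1=1 s8=1 s5=1 s3=1 s6=0 clk=1 s0=0 s4=1 s7=1 s2=0
t12.Δ5 s1=1 s8=1 s5=1 s3=1 s6=0 clk=1 s0=0 s4=1 s7=0 s2=0
t13.Δ0 s1=1 s8=1 s5=1 s3=1 s6=0 clk=1 s0=0 s4=1 s7=0 s2=0
t13.Δ1 s1=1 s8=1 s5=1 s3=1 s6=0 clk=0 s0=0 s4=1 s7=0 s2=0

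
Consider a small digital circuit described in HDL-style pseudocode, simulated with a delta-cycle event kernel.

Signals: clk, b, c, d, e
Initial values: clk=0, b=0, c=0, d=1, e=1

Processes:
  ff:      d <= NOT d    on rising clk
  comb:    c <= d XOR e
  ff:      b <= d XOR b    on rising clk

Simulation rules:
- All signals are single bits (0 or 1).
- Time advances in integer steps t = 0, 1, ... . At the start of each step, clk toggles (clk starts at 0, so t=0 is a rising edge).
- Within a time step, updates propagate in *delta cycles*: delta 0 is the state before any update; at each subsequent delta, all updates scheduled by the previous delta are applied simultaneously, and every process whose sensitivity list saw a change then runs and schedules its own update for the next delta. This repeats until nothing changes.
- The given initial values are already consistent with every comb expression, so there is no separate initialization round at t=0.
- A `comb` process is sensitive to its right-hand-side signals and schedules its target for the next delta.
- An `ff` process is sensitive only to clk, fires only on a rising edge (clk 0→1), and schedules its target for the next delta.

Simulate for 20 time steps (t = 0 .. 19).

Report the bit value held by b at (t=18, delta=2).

[bits: d,clk,e,b,c]
t=0: Δ0=10100 Δ1=11100 Δ2=01110 Δ3=01111 | 3Δ
t=1: Δ0=01111 Δ1=00111 | 1Δ
t=2: Δ0=00111 Δ1=01111 Δ2=11111 Δ3=11110 | 3Δ
t=3: Δ0=11110 Δ1=10110 | 1Δ
t=4: Δ0=10110 Δ1=11110 Δ2=01100 Δ3=01101 | 3Δ
t=5: Δ0=01101 Δ1=00101 | 1Δ
t=6: Δ0=00101 Δ1=01101 Δ2=11101 Δ3=11100 | 3Δ
t=7: Δ0=11100 Δ1=10100 | 1Δ
t=8: Δ0=10100 Δ1=11100 Δ2=01110 Δ3=01111 | 3Δ
t=9: Δ0=01111 Δ1=00111 | 1Δ
t=10: Δ0=00111 Δ1=01111 Δ2=11111 Δ3=11110 | 3Δ
t=11: Δ0=11110 Δ1=10110 | 1Δ
t=12: Δ0=10110 Δ1=11110 Δ2=01100 Δ3=01101 | 3Δ
t=13: Δ0=01101 Δ1=00101 | 1Δ
t=14: Δ0=00101 Δ1=01101 Δ2=11101 Δ3=11100 | 3Δ
t=15: Δ0=11100 Δ1=10100 | 1Δ
t=16: Δ0=10100 Δ1=11100 Δ2=01110 Δ3=01111 | 3Δ
t=17: Δ0=01111 Δ1=00111 | 1Δ
t=18: Δ0=00111 Δ1=01111 Δ2=11111 Δ3=11110 | 3Δ
t=19: Δ0=11110 Δ1=10110 | 1Δ

1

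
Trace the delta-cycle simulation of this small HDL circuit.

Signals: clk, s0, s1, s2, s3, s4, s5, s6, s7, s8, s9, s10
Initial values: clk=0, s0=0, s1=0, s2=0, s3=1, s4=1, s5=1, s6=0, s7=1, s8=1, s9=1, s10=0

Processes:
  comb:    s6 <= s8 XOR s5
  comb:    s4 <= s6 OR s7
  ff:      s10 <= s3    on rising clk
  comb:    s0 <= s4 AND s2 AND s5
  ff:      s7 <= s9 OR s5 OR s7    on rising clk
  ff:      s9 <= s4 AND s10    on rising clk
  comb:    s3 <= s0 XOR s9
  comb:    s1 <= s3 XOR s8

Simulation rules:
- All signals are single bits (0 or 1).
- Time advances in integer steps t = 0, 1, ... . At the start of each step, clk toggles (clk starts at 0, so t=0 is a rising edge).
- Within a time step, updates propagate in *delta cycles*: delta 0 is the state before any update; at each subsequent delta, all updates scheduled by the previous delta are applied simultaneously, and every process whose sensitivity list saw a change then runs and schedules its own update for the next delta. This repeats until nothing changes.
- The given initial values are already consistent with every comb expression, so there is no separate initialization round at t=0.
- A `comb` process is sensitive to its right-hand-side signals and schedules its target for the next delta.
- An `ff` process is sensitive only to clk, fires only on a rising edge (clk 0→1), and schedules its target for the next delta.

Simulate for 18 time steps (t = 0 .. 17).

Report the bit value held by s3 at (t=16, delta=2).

1

[bits: s3,s8,s10,s2,s5,s1,clk,s6,s0,s9,s4,s7]
t=0: Δ0=110010000111 Δ1=110010100111 Δ2=111010100011 Δ3=011010100011 Δ4=011011100011 | 4Δ
t=1: Δ0=011011100011 Δ1=011011000011 | 1Δ
t=2: Δ0=011011000011 Δ1=011011100011 Δ2=010011100111 Δ3=110011100111 Δ4=110010100111 | 4Δ
t=3: Δ0=110010100111 Δ1=110010000111 | 1Δ
t=4: Δ0=110010000111 Δ1=110010100111 Δ2=111010100011 Δ3=011010100011 Δ4=011011100011 | 4Δ
t=5: Δ0=011011100011 Δ1=011011000011 | 1Δ
t=6: Δ0=011011000011 Δ1=011011100011 Δ2=010011100111 Δ3=110011100111 Δ4=110010100111 | 4Δ
t=7: Δ0=110010100111 Δ1=110010000111 | 1Δ
t=8: Δ0=110010000111 Δ1=110010100111 Δ2=111010100011 Δ3=011010100011 Δ4=011011100011 | 4Δ
t=9: Δ0=011011100011 Δ1=011011000011 | 1Δ
t=10: Δ0=011011000011 Δ1=011011100011 Δ2=010011100111 Δ3=110011100111 Δ4=110010100111 | 4Δ
t=11: Δ0=110010100111 Δ1=110010000111 | 1Δ
t=12: Δ0=110010000111 Δ1=110010100111 Δ2=111010100011 Δ3=011010100011 Δ4=011011100011 | 4Δ
t=13: Δ0=011011100011 Δ1=011011000011 | 1Δ
t=14: Δ0=011011000011 Δ1=011011100011 Δ2=010011100111 Δ3=110011100111 Δ4=110010100111 | 4Δ
t=15: Δ0=110010100111 Δ1=110010000111 | 1Δ
t=16: Δ0=110010000111 Δ1=110010100111 Δ2=111010100011 Δ3=011010100011 Δ4=011011100011 | 4Δ
t=17: Δ0=011011100011 Δ1=011011000011 | 1Δ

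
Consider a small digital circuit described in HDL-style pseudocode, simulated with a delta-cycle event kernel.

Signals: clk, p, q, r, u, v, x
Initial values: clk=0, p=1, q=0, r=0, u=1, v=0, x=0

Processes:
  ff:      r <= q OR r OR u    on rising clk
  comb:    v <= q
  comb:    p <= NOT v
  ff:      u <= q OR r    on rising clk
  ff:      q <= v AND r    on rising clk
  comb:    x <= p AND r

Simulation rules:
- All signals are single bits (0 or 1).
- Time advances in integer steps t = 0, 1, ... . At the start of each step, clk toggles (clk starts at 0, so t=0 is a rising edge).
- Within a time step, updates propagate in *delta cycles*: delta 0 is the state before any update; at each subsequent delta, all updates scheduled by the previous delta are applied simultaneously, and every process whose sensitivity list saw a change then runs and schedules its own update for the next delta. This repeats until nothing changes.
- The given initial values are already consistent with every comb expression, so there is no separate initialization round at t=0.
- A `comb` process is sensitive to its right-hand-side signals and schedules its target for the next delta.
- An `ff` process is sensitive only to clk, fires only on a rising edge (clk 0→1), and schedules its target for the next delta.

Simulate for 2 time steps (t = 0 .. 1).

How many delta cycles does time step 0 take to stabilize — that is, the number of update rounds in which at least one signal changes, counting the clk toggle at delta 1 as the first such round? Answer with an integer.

[bits: v,r,clk,x,q,u,p]
t=0: Δ0=0000011 Δ1=0010011 Δ2=0110001 Δ3=0111001 | 3Δ
t=1: Δ0=0111001 Δ1=0101001 | 1Δ

3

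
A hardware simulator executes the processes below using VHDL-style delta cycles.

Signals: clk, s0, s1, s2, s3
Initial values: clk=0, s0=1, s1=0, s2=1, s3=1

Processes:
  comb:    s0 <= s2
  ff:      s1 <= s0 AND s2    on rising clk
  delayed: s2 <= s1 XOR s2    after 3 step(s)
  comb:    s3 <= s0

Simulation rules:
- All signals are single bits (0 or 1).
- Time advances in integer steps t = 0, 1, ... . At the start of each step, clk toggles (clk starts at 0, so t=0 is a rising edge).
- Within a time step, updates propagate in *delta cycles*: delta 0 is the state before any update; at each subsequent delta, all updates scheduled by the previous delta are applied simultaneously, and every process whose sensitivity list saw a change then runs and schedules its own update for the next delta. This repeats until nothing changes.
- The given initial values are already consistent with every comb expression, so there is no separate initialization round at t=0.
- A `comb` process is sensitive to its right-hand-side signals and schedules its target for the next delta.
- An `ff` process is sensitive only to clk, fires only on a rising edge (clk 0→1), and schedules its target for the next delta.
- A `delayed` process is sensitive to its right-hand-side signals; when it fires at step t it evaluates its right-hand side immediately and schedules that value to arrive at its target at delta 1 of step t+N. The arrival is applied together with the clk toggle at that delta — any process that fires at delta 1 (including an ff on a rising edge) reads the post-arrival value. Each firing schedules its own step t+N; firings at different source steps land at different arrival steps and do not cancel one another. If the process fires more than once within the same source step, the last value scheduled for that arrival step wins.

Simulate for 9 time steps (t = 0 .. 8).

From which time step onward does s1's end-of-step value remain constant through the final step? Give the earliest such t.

4

[bits: s3,s0,s2,clk,s1]
t=0: Δ0=11100 Δ1=11110 Δ2=11111 | 2Δ
t=1: Δ0=11111 Δ1=11101 | 1Δ
t=2: Δ0=11101 Δ1=11111 | 1Δ
t=3: Δ0=11111 Δ1=11001 Δ2=10001 Δ3=00001 | 3Δ
t=4: Δ0=00001 Δ1=00011 Δ2=00010 | 2Δ
t=5: Δ0=00010 Δ1=00000 | 1Δ
t=6: Δ0=00000 Δ1=00110 Δ2=01110 Δ3=11110 | 3Δ
t=7: Δ0=11110 Δ1=11000 Δ2=10000 Δ3=00000 | 3Δ
t=8: Δ0=00000 Δ1=00010 | 1Δ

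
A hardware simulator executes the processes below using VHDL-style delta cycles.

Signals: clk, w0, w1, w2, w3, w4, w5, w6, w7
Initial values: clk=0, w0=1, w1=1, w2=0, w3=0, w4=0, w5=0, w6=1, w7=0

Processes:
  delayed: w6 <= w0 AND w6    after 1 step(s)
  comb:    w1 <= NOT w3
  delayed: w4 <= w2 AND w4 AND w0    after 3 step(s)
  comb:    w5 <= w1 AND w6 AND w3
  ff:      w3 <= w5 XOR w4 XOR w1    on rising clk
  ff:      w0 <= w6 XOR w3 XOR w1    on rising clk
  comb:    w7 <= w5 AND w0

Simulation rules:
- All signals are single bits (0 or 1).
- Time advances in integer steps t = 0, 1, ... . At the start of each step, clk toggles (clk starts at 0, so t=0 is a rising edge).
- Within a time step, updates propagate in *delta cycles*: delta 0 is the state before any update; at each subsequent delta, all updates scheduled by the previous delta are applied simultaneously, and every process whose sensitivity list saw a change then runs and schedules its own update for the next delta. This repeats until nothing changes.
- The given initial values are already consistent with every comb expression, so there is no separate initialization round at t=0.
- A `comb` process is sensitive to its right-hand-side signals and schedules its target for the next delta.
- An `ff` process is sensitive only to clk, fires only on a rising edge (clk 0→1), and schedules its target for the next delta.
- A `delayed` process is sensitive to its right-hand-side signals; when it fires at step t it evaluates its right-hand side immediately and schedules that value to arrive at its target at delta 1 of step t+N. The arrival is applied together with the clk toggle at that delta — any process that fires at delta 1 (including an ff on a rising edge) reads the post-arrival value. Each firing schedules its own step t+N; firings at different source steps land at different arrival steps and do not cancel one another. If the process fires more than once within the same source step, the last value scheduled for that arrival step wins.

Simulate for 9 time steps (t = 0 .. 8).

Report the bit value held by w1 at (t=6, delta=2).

t=0 Δ0: w2=0 w1=1 w4=0 clk=0 w7=0 w5=0 w3=0 w6=1 w0=1
  Δ1: clk:0→1
  Δ2: w3:0→1, w0:1→0
  Δ3: w1:1→0, w5:0→1
  Δ4: w5:1→0
  (4Δ to stable)
t=1 Δ0: w2=0 w1=0 w4=0 clk=1 w7=0 w5=0 w3=1 w6=1 w0=0
  Δ1: clk:1→0, w6:1→0
  (1Δ to stable)
t=2 Δ0: w2=0 w1=0 w4=0 clk=0 w7=0 w5=0 w3=1 w6=0 w0=0
  Δ1: clk:0→1
  Δ2: w3:1→0, w0:0→1
  Δ3: w1:0→1
  (3Δ to stable)
t=3 Δ0: w2=0 w1=1 w4=0 clk=1 w7=0 w5=0 w3=0 w6=0 w0=1
  Δ1: clk:1→0
  (1Δ to stable)
t=4 Δ0: w2=0 w1=1 w4=0 clk=0 w7=0 w5=0 w3=0 w6=0 w0=1
  Δ1: clk:0→1
  Δ2: w3:0→1
  Δ3: w1:1→0
  (3Δ to stable)
t=5 Δ0: w2=0 w1=0 w4=0 clk=1 w7=0 w5=0 w3=1 w6=0 w0=1
  Δ1: clk:1→0
  (1Δ to stable)
t=6 Δ0: w2=0 w1=0 w4=0 clk=0 w7=0 w5=0 w3=1 w6=0 w0=1
  Δ1: clk:0→1
  Δ2: w3:1→0
  Δ3: w1:0→1
  (3Δ to stable)
t=7 Δ0: w2=0 w1=1 w4=0 clk=1 w7=0 w5=0 w3=0 w6=0 w0=1
  Δ1: clk:1→0
  (1Δ to stable)
t=8 Δ0: w2=0 w1=1 w4=0 clk=0 w7=0 w5=0 w3=0 w6=0 w0=1
  Δ1: clk:0→1
  Δ2: w3:0→1
  Δ3: w1:1→0
  (3Δ to stable)

0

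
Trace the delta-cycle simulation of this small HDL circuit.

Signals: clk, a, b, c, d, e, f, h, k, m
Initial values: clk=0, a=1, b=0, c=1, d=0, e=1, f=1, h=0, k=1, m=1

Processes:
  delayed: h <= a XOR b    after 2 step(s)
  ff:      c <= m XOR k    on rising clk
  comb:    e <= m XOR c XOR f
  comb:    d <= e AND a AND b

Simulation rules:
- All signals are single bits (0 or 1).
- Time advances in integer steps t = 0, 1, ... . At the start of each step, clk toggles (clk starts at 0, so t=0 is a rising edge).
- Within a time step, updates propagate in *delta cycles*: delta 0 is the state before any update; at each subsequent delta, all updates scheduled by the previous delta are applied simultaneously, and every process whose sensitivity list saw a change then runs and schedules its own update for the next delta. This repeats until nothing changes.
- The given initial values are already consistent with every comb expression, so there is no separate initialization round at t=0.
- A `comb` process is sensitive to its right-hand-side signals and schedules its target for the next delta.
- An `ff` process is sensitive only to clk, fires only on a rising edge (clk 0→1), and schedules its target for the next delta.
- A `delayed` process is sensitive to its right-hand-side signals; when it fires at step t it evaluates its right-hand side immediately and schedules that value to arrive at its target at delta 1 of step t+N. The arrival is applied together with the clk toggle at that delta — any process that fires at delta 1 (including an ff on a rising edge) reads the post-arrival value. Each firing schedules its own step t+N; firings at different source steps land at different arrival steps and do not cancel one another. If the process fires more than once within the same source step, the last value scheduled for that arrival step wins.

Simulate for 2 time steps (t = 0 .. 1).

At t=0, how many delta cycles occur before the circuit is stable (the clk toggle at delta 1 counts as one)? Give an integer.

t0.Δ0 e=1 d=0 m=1 k=1 b=0 h=0 c=1 clk=0 a=1 f=1
t0.Δ1 e=1 d=0 m=1 k=1 b=0 h=0 c=1 clk=1 a=1 f=1
t0.Δ2 e=1 d=0 m=1 k=1 b=0 h=0 c=0 clk=1 a=1 f=1
t0.Δ3 e=0 d=0 m=1 k=1 b=0 h=0 c=0 clk=1 a=1 f=1
t1.Δ0 e=0 d=0 m=1 k=1 b=0 h=0 c=0 clk=1 a=1 f=1
t1.Δ1 e=0 d=0 m=1 k=1 b=0 h=0 c=0 clk=0 a=1 f=1

3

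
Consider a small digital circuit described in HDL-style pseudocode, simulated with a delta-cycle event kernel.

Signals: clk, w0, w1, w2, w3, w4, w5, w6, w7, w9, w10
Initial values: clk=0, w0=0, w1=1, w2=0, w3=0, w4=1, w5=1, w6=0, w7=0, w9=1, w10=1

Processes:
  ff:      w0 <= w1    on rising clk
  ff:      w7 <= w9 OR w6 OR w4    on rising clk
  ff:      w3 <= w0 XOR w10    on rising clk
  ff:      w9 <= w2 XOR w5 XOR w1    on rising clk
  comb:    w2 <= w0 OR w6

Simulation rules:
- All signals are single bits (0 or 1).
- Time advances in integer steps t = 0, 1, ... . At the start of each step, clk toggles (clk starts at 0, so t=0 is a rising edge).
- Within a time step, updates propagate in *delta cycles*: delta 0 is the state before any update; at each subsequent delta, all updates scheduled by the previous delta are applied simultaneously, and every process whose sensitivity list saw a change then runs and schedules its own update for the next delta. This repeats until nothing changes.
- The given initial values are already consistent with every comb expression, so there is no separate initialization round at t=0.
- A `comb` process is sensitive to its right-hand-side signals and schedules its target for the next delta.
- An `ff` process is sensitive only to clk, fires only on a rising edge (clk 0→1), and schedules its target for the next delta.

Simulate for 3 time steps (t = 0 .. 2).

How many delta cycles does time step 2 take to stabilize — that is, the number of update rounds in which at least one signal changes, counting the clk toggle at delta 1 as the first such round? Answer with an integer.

2

t0.Δ0 w4=1 w2=0 w6=0 clk=0 w5=1 w7=0 w9=1 w3=0 w10=1 w1=1 w0=0
t0.Δ1 w4=1 w2=0 w6=0 clk=1 w5=1 w7=0 w9=1 w3=0 w10=1 w1=1 w0=0
t0.Δ2 w4=1 w2=0 w6=0 clk=1 w5=1 w7=1 w9=0 w3=1 w10=1 w1=1 w0=1
t0.Δ3 w4=1 w2=1 w6=0 clk=1 w5=1 w7=1 w9=0 w3=1 w10=1 w1=1 w0=1
t1.Δ0 w4=1 w2=1 w6=0 clk=1 w5=1 w7=1 w9=0 w3=1 w10=1 w1=1 w0=1
t1.Δ1 w4=1 w2=1 w6=0 clk=0 w5=1 w7=1 w9=0 w3=1 w10=1 w1=1 w0=1
t2.Δ0 w4=1 w2=1 w6=0 clk=0 w5=1 w7=1 w9=0 w3=1 w10=1 w1=1 w0=1
t2.Δ1 w4=1 w2=1 w6=0 clk=1 w5=1 w7=1 w9=0 w3=1 w10=1 w1=1 w0=1
t2.Δ2 w4=1 w2=1 w6=0 clk=1 w5=1 w7=1 w9=1 w3=0 w10=1 w1=1 w0=1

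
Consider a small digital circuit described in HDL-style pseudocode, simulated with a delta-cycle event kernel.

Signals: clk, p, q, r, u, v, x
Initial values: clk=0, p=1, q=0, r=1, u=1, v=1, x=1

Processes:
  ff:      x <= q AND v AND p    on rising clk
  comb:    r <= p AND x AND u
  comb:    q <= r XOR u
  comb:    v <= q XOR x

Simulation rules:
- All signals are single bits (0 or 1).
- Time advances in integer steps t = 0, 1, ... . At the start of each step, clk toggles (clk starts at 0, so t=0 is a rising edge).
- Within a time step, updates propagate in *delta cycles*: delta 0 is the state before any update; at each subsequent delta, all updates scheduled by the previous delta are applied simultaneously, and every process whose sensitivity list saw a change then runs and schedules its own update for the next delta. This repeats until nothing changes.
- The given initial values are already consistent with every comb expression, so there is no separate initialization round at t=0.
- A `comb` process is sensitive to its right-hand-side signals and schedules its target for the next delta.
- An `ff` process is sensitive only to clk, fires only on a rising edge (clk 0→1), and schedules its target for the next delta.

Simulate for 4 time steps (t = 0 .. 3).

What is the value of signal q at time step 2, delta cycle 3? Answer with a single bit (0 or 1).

1

[bits: x,p,r,clk,q,u,v]
t=0: Δ0=1110011 Δ1=1111011 Δ2=0111011 Δ3=0101010 Δ4=0101110 Δ5=0101111 | 5Δ
t=1: Δ0=0101111 Δ1=0100111 | 1Δ
t=2: Δ0=0100111 Δ1=0101111 Δ2=1101111 Δ3=1111110 Δ4=1111010 Δ5=1111011 | 5Δ
t=3: Δ0=1111011 Δ1=1110011 | 1Δ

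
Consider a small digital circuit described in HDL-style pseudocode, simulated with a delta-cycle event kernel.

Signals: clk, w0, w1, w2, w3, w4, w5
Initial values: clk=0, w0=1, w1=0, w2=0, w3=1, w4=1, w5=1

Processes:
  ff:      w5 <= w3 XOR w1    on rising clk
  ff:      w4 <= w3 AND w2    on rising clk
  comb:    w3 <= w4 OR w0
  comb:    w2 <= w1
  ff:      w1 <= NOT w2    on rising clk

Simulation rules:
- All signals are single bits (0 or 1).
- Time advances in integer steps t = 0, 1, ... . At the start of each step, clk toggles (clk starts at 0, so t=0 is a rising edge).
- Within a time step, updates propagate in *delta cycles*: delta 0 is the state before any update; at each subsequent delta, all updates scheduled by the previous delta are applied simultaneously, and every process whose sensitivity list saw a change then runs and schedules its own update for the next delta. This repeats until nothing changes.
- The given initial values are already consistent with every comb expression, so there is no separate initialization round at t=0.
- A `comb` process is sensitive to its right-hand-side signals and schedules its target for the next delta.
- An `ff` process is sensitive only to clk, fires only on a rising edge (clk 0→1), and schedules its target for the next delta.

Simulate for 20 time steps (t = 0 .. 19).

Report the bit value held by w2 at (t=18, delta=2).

t=0 Δ0: w5=1 w2=0 w1=0 clk=0 w0=1 w4=1 w3=1
  Δ1: clk:0→1
  Δ2: w1:0→1, w4:1→0
  Δ3: w2:0→1
  (3Δ to stable)
t=1 Δ0: w5=1 w2=1 w1=1 clk=1 w0=1 w4=0 w3=1
  Δ1: clk:1→0
  (1Δ to stable)
t=2 Δ0: w5=1 w2=1 w1=1 clk=0 w0=1 w4=0 w3=1
  Δ1: clk:0→1
  Δ2: w5:1→0, w1:1→0, w4:0→1
  Δ3: w2:1→0
  (3Δ to stable)
t=3 Δ0: w5=0 w2=0 w1=0 clk=1 w0=1 w4=1 w3=1
  Δ1: clk:1→0
  (1Δ to stable)
t=4 Δ0: w5=0 w2=0 w1=0 clk=0 w0=1 w4=1 w3=1
  Δ1: clk:0→1
  Δ2: w5:0→1, w1:0→1, w4:1→0
  Δ3: w2:0→1
  (3Δ to stable)
t=5 Δ0: w5=1 w2=1 w1=1 clk=1 w0=1 w4=0 w3=1
  Δ1: clk:1→0
  (1Δ to stable)
t=6 Δ0: w5=1 w2=1 w1=1 clk=0 w0=1 w4=0 w3=1
  Δ1: clk:0→1
  Δ2: w5:1→0, w1:1→0, w4:0→1
  Δ3: w2:1→0
  (3Δ to stable)
t=7 Δ0: w5=0 w2=0 w1=0 clk=1 w0=1 w4=1 w3=1
  Δ1: clk:1→0
  (1Δ to stable)
t=8 Δ0: w5=0 w2=0 w1=0 clk=0 w0=1 w4=1 w3=1
  Δ1: clk:0→1
  Δ2: w5:0→1, w1:0→1, w4:1→0
  Δ3: w2:0→1
  (3Δ to stable)
t=9 Δ0: w5=1 w2=1 w1=1 clk=1 w0=1 w4=0 w3=1
  Δ1: clk:1→0
  (1Δ to stable)
t=10 Δ0: w5=1 w2=1 w1=1 clk=0 w0=1 w4=0 w3=1
  Δ1: clk:0→1
  Δ2: w5:1→0, w1:1→0, w4:0→1
  Δ3: w2:1→0
  (3Δ to stable)
t=11 Δ0: w5=0 w2=0 w1=0 clk=1 w0=1 w4=1 w3=1
  Δ1: clk:1→0
  (1Δ to stable)
t=12 Δ0: w5=0 w2=0 w1=0 clk=0 w0=1 w4=1 w3=1
  Δ1: clk:0→1
  Δ2: w5:0→1, w1:0→1, w4:1→0
  Δ3: w2:0→1
  (3Δ to stable)
t=13 Δ0: w5=1 w2=1 w1=1 clk=1 w0=1 w4=0 w3=1
  Δ1: clk:1→0
  (1Δ to stable)
t=14 Δ0: w5=1 w2=1 w1=1 clk=0 w0=1 w4=0 w3=1
  Δ1: clk:0→1
  Δ2: w5:1→0, w1:1→0, w4:0→1
  Δ3: w2:1→0
  (3Δ to stable)
t=15 Δ0: w5=0 w2=0 w1=0 clk=1 w0=1 w4=1 w3=1
  Δ1: clk:1→0
  (1Δ to stable)
t=16 Δ0: w5=0 w2=0 w1=0 clk=0 w0=1 w4=1 w3=1
  Δ1: clk:0→1
  Δ2: w5:0→1, w1:0→1, w4:1→0
  Δ3: w2:0→1
  (3Δ to stable)
t=17 Δ0: w5=1 w2=1 w1=1 clk=1 w0=1 w4=0 w3=1
  Δ1: clk:1→0
  (1Δ to stable)
t=18 Δ0: w5=1 w2=1 w1=1 clk=0 w0=1 w4=0 w3=1
  Δ1: clk:0→1
  Δ2: w5:1→0, w1:1→0, w4:0→1
  Δ3: w2:1→0
  (3Δ to stable)
t=19 Δ0: w5=0 w2=0 w1=0 clk=1 w0=1 w4=1 w3=1
  Δ1: clk:1→0
  (1Δ to stable)

1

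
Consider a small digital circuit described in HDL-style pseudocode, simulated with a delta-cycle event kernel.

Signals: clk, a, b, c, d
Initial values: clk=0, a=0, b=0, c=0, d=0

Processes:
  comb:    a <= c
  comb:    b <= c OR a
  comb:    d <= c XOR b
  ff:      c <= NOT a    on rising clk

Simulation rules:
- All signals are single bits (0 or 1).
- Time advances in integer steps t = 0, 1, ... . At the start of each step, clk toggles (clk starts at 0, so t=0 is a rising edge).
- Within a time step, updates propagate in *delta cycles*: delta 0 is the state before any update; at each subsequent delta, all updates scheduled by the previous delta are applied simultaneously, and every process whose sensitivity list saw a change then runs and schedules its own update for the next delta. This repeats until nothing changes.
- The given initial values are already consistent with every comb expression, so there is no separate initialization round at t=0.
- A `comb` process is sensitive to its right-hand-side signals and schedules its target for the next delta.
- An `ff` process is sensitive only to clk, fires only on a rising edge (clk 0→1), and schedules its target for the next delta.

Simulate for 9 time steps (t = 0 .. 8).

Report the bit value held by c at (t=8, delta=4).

1

[bits: d,b,clk,c,a]
t=0: Δ0=00000 Δ1=00100 Δ2=00110 Δ3=11111 Δ4=01111 | 4Δ
t=1: Δ0=01111 Δ1=01011 | 1Δ
t=2: Δ0=01011 Δ1=01111 Δ2=01101 Δ3=11100 Δ4=10100 Δ5=00100 | 5Δ
t=3: Δ0=00100 Δ1=00000 | 1Δ
t=4: Δ0=00000 Δ1=00100 Δ2=00110 Δ3=11111 Δ4=01111 | 4Δ
t=5: Δ0=01111 Δ1=01011 | 1Δ
t=6: Δ0=01011 Δ1=01111 Δ2=01101 Δ3=11100 Δ4=10100 Δ5=00100 | 5Δ
t=7: Δ0=00100 Δ1=00000 | 1Δ
t=8: Δ0=00000 Δ1=00100 Δ2=00110 Δ3=11111 Δ4=01111 | 4Δ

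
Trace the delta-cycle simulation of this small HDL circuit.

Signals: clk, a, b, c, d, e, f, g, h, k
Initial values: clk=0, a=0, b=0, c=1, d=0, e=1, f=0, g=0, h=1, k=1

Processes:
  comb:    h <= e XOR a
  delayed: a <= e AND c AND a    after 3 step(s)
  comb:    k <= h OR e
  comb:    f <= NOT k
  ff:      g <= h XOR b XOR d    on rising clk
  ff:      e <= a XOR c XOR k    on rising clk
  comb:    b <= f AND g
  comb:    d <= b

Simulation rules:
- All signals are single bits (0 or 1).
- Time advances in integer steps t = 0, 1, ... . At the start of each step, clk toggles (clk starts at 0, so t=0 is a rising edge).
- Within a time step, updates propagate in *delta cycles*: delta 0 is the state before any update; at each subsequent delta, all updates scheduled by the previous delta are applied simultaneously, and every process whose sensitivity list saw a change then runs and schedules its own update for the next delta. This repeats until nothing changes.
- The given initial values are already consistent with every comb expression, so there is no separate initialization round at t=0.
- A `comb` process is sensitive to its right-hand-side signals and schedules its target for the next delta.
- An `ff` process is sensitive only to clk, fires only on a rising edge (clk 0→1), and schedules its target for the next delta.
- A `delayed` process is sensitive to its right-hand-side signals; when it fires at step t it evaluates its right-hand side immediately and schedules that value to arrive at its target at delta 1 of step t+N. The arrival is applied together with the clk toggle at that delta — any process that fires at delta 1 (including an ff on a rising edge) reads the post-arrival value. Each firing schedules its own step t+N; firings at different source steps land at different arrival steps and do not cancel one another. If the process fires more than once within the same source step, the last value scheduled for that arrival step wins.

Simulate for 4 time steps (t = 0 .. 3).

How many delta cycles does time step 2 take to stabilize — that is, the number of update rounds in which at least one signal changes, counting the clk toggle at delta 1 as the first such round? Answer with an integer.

4

[bits: e,b,h,d,c,a,g,clk,f,k]
t=0: Δ0=1010100001 Δ1=1010100101 Δ2=0010101101 Δ3=0000101101 Δ4=0000101100 Δ5=0000101110 Δ6=0100101110 Δ7=0101101110 | 7Δ
t=1: Δ0=0101101110 Δ1=0101101010 | 1Δ
t=2: Δ0=0101101010 Δ1=0101101110 Δ2=1101100110 Δ3=1011100111 Δ4=1010100101 | 4Δ
t=3: Δ0=1010100101 Δ1=1010100001 | 1Δ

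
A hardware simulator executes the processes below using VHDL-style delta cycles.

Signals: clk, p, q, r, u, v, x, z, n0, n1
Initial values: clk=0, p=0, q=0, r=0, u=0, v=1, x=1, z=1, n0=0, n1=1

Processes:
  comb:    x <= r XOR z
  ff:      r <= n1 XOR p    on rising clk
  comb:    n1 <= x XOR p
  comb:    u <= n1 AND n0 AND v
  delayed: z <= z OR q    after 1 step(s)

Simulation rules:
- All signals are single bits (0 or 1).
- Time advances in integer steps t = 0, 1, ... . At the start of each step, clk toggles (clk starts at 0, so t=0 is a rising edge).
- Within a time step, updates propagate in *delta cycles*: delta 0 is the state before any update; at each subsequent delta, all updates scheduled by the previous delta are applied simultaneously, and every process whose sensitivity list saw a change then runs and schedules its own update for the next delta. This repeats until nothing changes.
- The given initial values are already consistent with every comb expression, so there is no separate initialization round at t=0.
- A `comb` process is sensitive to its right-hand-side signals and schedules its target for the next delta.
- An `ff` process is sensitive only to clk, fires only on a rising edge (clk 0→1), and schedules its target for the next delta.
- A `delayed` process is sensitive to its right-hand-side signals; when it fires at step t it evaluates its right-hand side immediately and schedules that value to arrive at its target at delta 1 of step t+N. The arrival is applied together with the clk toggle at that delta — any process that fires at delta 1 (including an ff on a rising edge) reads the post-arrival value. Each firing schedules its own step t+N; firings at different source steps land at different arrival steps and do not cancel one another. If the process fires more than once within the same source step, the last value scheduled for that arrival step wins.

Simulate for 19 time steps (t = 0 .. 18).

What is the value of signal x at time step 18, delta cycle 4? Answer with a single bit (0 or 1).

[bits: p,x,r,q,z,n0,u,n1,clk,v]
t=0: Δ0=0100100101 Δ1=0100100111 Δ2=0110100111 Δ3=0010100111 Δ4=0010100011 | 4Δ
t=1: Δ0=0010100011 Δ1=0010100001 | 1Δ
t=2: Δ0=0010100001 Δ1=0010100011 Δ2=0000100011 Δ3=0100100011 Δ4=0100100111 | 4Δ
t=3: Δ0=0100100111 Δ1=0100100101 | 1Δ
t=4: Δ0=0100100101 Δ1=0100100111 Δ2=0110100111 Δ3=0010100111 Δ4=0010100011 | 4Δ
t=5: Δ0=0010100011 Δ1=0010100001 | 1Δ
t=6: Δ0=0010100001 Δ1=0010100011 Δ2=0000100011 Δ3=0100100011 Δ4=0100100111 | 4Δ
t=7: Δ0=0100100111 Δ1=0100100101 | 1Δ
t=8: Δ0=0100100101 Δ1=0100100111 Δ2=0110100111 Δ3=0010100111 Δ4=0010100011 | 4Δ
t=9: Δ0=0010100011 Δ1=0010100001 | 1Δ
t=10: Δ0=0010100001 Δ1=0010100011 Δ2=0000100011 Δ3=0100100011 Δ4=0100100111 | 4Δ
t=11: Δ0=0100100111 Δ1=0100100101 | 1Δ
t=12: Δ0=0100100101 Δ1=0100100111 Δ2=0110100111 Δ3=0010100111 Δ4=0010100011 | 4Δ
t=13: Δ0=0010100011 Δ1=0010100001 | 1Δ
t=14: Δ0=0010100001 Δ1=0010100011 Δ2=0000100011 Δ3=0100100011 Δ4=0100100111 | 4Δ
t=15: Δ0=0100100111 Δ1=0100100101 | 1Δ
t=16: Δ0=0100100101 Δ1=0100100111 Δ2=0110100111 Δ3=0010100111 Δ4=0010100011 | 4Δ
t=17: Δ0=0010100011 Δ1=0010100001 | 1Δ
t=18: Δ0=0010100001 Δ1=0010100011 Δ2=0000100011 Δ3=0100100011 Δ4=0100100111 | 4Δ

1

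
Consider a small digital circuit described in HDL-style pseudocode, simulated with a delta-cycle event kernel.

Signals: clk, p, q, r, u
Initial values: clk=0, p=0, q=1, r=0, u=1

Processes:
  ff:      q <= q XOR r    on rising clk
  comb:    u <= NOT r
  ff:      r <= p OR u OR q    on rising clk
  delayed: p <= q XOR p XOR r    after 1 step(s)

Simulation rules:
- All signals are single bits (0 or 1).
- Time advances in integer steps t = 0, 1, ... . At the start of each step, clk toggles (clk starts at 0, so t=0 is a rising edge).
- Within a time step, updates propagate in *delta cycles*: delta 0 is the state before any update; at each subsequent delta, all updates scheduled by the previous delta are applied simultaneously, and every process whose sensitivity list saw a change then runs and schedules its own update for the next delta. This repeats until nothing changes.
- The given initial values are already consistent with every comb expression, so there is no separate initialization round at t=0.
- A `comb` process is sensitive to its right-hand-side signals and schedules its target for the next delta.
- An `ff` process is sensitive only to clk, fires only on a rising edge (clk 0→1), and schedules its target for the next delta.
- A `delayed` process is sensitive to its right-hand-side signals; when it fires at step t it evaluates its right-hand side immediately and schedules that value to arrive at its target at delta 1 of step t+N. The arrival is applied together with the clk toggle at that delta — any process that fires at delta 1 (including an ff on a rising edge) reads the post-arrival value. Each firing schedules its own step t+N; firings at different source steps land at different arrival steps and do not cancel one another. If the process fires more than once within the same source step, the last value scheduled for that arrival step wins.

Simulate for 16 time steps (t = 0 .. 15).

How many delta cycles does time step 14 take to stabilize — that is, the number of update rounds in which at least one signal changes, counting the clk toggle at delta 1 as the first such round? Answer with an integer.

2

t=0 Δ0: q=1 p=0 clk=0 u=1 r=0
  Δ1: clk:0→1
  Δ2: r:0→1
  Δ3: u:1→0
  (3Δ to stable)
t=1 Δ0: q=1 p=0 clk=1 u=0 r=1
  Δ1: clk:1→0
  (1Δ to stable)
t=2 Δ0: q=1 p=0 clk=0 u=0 r=1
  Δ1: clk:0→1
  Δ2: q:1→0
  (2Δ to stable)
t=3 Δ0: q=0 p=0 clk=1 u=0 r=1
  Δ1: p:0→1, clk:1→0
  (1Δ to stable)
t=4 Δ0: q=0 p=1 clk=0 u=0 r=1
  Δ1: p:1→0, clk:0→1
  Δ2: q:0→1, r:1→0
  Δ3: u:0→1
  (3Δ to stable)
t=5 Δ0: q=1 p=0 clk=1 u=1 r=0
  Δ1: p:0→1, clk:1→0
  (1Δ to stable)
t=6 Δ0: q=1 p=1 clk=0 u=1 r=0
  Δ1: p:1→0, clk:0→1
  Δ2: r:0→1
  Δ3: u:1→0
  (3Δ to stable)
t=7 Δ0: q=1 p=0 clk=1 u=0 r=1
  Δ1: clk:1→0
  (1Δ to stable)
t=8 Δ0: q=1 p=0 clk=0 u=0 r=1
  Δ1: clk:0→1
  Δ2: q:1→0
  (2Δ to stable)
t=9 Δ0: q=0 p=0 clk=1 u=0 r=1
  Δ1: p:0→1, clk:1→0
  (1Δ to stable)
t=10 Δ0: q=0 p=1 clk=0 u=0 r=1
  Δ1: p:1→0, clk:0→1
  Δ2: q:0→1, r:1→0
  Δ3: u:0→1
  (3Δ to stable)
t=11 Δ0: q=1 p=0 clk=1 u=1 r=0
  Δ1: p:0→1, clk:1→0
  (1Δ to stable)
t=12 Δ0: q=1 p=1 clk=0 u=1 r=0
  Δ1: p:1→0, clk:0→1
  Δ2: r:0→1
  Δ3: u:1→0
  (3Δ to stable)
t=13 Δ0: q=1 p=0 clk=1 u=0 r=1
  Δ1: clk:1→0
  (1Δ to stable)
t=14 Δ0: q=1 p=0 clk=0 u=0 r=1
  Δ1: clk:0→1
  Δ2: q:1→0
  (2Δ to stable)
t=15 Δ0: q=0 p=0 clk=1 u=0 r=1
  Δ1: p:0→1, clk:1→0
  (1Δ to stable)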